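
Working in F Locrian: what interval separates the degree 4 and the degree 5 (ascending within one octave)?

minor 2nd

Spelling F Locrian: F G♭ A♭ B♭ C♭ D♭ E♭.
Degree 4 = B♭; degree 5 = C♭.
From B♭ to C♭: 1 semitone over a second = minor.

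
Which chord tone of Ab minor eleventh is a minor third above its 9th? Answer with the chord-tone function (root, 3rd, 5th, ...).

Abm11 (Ab minor eleventh): Ab–Cb–Eb–Gb–Bb–Db.
The 9th is Bb. A minor third above Bb is Db.
Db is the chord's 11th.

11th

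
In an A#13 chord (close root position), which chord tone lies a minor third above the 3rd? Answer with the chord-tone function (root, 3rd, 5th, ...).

A#13 (A# dominant thirteenth) is spelled A#, C##, E#, G#, B#, F##.
The 3rd is C##. A minor third above C## is E#.
E# is the chord's 5th.

5th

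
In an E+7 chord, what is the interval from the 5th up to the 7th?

Eaug7: E G# B# D.
That puts B# below D.
3 letter names make it a third; at 2 semitones (a whole step narrower than major) the quality is diminished.

diminished third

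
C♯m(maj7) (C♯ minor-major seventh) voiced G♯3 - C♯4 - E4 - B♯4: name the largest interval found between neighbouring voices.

augmented fifth

Adjacent intervals: G♯3→C♯4 = perfect fourth; C♯4→E4 = minor third; E4→B♯4 = augmented fifth.
The largest is E4 to B♯4, an augmented fifth (8 semitones).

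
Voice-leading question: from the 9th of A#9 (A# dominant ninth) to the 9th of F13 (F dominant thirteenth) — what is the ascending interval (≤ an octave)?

diminished 6th

A#9 (A# dominant ninth) has B# as its 9th, and F13 (F dominant thirteenth) has G as its 9th.
B# up to G is 7 semitones, a whole step narrower than a major sixth, so the interval is diminished.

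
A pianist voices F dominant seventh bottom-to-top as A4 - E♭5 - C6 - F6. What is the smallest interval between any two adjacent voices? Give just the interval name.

Adjacent intervals: A4→E♭5 = diminished fifth; E♭5→C6 = major sixth; C6→F6 = perfect fourth.
The smallest is C6 to F6, a perfect fourth (5 semitones).

perfect 4th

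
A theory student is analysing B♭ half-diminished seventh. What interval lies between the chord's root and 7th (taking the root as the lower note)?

B♭m7b5 is spelled B♭-D♭-F♭-A♭.
So we need the interval from B♭ up to A♭.
B♭ up to A♭ is 10 semitones, a half step narrower than a major seventh, so the interval is minor.

m7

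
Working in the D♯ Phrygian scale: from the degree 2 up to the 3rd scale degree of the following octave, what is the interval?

M9

D♯ phrygian: D♯ E F♯ G♯ A♯ B C♯.
The degree 2 is E and the scale degree 3 (up an octave) is F♯.
Counting 9 letters and 14 half steps from E gives a major ninth.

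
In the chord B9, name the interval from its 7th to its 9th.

major third

The chord tones of B9 (B dominant ninth) are B-D#-F#-A-C#.
7th = A; 9th = C#.
From A to C# is 4 semitones, exactly the major third.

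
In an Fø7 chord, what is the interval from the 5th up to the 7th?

Fm7b5 is spelled F-Ab-Cb-Eb.
That puts Cb below Eb.
Counting 3 letters and 4 half steps from Cb gives a major third.

M3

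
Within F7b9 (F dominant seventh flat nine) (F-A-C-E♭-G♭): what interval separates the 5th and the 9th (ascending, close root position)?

diminished fifth

The 5th is C and the 9th is G♭.
C up to G♭ is 6 semitones, a half step narrower than a perfect fifth, so the interval is diminished.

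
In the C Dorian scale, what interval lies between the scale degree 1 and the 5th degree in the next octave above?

perfect 12th

C dorian: C D Eb F G A Bb.
That puts C below G.
Counting 12 letters and 19 half steps from C gives a perfect twelfth.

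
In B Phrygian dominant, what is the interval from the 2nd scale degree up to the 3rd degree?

A2

Spelling B Phrygian dominant: B C D♯ E F♯ G A.
That puts C below D♯.
C up to D♯ is 3 semitones, a half step wider than a major second, so the interval is augmented.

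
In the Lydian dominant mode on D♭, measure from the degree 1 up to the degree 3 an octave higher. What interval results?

major tenth

D♭ lydian dominant: D♭ E♭ F G A♭ B♭ C♭.
The degree 1 is D♭ and the degree 3 (up an octave) is F.
D♭ up to F spans 10 letter names and 16 semitones — a major tenth.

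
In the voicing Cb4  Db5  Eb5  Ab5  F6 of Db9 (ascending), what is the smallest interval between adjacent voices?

Adjacent intervals: Cb4→Db5 = major ninth; Db5→Eb5 = major second; Eb5→Ab5 = perfect fourth; Ab5→F6 = major sixth.
The smallest is Db5 to Eb5, a major second (2 semitones).

major 2nd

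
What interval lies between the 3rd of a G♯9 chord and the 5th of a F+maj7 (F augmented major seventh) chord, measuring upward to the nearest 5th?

minor second

The 3rd of G♯9 is B♯; the 5th of F+maj7 (F augmented major seventh) is C♯.
2 letter names make it a second; at 1 semitone (a half step narrower than major) the quality is minor.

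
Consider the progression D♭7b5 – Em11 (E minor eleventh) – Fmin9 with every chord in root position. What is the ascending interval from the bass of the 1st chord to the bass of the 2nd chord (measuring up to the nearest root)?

augmented 2nd

The roots are D♭ and E.
From D♭ to E: 3 semitones over a second = augmented.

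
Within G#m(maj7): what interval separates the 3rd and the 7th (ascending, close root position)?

augmented fifth

Spelling the chord: G# B D# F##.
The 3rd is B and the 7th is F##.
B up to F## is 8 semitones, a half step wider than a perfect fifth, so the interval is augmented.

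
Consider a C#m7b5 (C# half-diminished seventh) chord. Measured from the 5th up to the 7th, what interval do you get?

C# half-diminished seventh is spelled C#–E–G–B.
5th = G; 7th = B.
From G to B is 4 semitones, exactly the major third.

major third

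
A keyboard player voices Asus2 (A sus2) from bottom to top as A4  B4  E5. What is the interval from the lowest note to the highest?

perfect fifth

The outer voices are A4 and E5.
From A to E is 7 semitones, exactly the perfect fifth.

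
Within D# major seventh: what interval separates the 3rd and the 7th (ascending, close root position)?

perfect fifth

Spelling the chord: D#–F##–A#–C##.
The 3rd is F## and the 7th is C##.
From F## to C## is 7 semitones, exactly the perfect fifth.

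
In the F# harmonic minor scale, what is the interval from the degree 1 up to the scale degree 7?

The scale runs F# G# A B C# D E#.
So we need the interval from F# up to E#.
From F# to E# is 11 semitones, exactly the major seventh.

major seventh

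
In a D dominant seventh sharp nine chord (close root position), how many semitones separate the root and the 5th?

Spelling the chord: D, F♯, A, C, E♯.
D to A is a perfect fifth: 7 semitones.

7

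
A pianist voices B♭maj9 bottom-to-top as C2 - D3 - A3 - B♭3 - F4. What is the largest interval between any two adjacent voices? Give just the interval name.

Adjacent intervals: C2→D3 = major ninth; D3→A3 = perfect fifth; A3→B♭3 = minor second; B♭3→F4 = perfect fifth.
The largest is C2 to D3, a major ninth (14 semitones).

M9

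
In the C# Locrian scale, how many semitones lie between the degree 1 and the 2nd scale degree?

1

The scale is C# D E F# G A B.
C# up to D is a minor second — 1 semitone.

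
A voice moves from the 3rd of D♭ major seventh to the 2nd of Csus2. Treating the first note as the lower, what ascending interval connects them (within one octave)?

major 6th

D♭ major seventh has F as its 3rd, and Csus2 has D as its 2nd.
From F to D is 9 semitones, exactly the major sixth.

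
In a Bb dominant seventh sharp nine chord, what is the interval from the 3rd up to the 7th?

d5

Bb dominant seventh sharp nine: Bb, D, F, Ab, C#.
3rd = D; 7th = Ab.
D up to Ab is 6 semitones, a half step narrower than a perfect fifth, so the interval is diminished.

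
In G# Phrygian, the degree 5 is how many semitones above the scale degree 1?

7

The scale is G# A B C# D# E F#.
G# up to D# is a perfect fifth — 7 semitones.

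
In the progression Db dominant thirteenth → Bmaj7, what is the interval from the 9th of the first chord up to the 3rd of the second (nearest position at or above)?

Db dominant thirteenth has Eb as its 9th, and Bmaj7 has D# as its 3rd.
Eb up to D# is 12 semitones, a half step wider than a major seventh, so the interval is augmented.

augmented seventh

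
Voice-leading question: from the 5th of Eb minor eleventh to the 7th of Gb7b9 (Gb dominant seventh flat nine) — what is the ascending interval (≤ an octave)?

diminished 5th

Eb minor eleventh has Bb as its 5th, and Gb7b9 (Gb dominant seventh flat nine) has Fb as its 7th.
From Bb to Fb: 6 semitones over a fifth = diminished.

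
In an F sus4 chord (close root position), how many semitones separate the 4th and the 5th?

Fsus4 is spelled F, B♭, C.
B♭ to C is a major second: 2 semitones.

2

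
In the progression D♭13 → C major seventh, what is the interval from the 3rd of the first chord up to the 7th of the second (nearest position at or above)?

augmented fourth

D♭13 has F as its 3rd, and C major seventh has B as its 7th.
4 letter names make it a fourth; at 6 semitones (a half step wider than perfect) the quality is augmented.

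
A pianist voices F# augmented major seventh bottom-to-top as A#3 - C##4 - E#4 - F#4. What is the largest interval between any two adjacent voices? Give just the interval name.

Adjacent intervals: A#3→C##4 = major third; C##4→E#4 = minor third; E#4→F#4 = minor second.
The largest is A#3 to C##4, a major third (4 semitones).

major third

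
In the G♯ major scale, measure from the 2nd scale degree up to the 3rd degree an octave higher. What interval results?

major ninth

Spelling the G♯ major scale: G♯ A♯ B♯ C♯ D♯ E♯ F𝄪.
2nd scale degree = A♯; 3rd scale degree (up an octave) = B♯.
A♯ up to B♯ spans 9 letter names and 14 semitones — a major ninth.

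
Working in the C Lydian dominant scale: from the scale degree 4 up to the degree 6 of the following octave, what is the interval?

minor tenth

Spelling the C Lydian dominant scale: C D E F# G A Bb.
So we need the interval from F# up to A.
10 letter names make it a tenth; at 15 semitones (a half step narrower than major) the quality is minor.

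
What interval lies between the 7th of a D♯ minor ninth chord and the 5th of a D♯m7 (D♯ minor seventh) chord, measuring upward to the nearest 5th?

major sixth

The 7th of D♯ minor ninth is C♯; the 5th of D♯m7 (D♯ minor seventh) is A♯.
From C♯ to A♯ is 9 semitones, exactly the major sixth.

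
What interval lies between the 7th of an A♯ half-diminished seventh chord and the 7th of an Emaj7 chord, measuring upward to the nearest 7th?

The 7th of A♯ half-diminished seventh is G♯; the 7th of Emaj7 is D♯.
From G♯ to D♯ is 7 semitones, exactly the perfect fifth.

perfect 5th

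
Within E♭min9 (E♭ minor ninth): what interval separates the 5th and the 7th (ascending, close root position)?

The chord tones of E♭ minor ninth are E♭–G♭–B♭–D♭–F.
So we need the interval from B♭ up to D♭.
B♭ up to D♭ is 3 semitones, a half step narrower than a major third, so the interval is minor.

minor 3rd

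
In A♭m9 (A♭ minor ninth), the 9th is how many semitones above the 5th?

Spelling the chord: A♭ C♭ E♭ G♭ B♭.
E♭ to B♭ is a perfect fifth: 7 semitones.

7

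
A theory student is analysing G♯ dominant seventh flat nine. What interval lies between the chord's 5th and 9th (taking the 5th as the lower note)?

G♯7b9 (G♯ dominant seventh flat nine): G♯-B♯-D♯-F♯-A.
5th = D♯; 9th = A.
5 letter names make it a fifth; at 6 semitones (a half step narrower than perfect) the quality is diminished.

diminished 5th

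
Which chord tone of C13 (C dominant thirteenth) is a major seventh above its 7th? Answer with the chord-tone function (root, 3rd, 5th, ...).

13th

C dominant thirteenth is spelled C–E–G–Bb–D–A.
The 7th is Bb. A major seventh above Bb is A.
A is the chord's 13th.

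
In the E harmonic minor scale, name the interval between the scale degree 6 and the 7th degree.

The scale runs E F♯ G A B C D♯.
The scale degree 6 is C and the scale degree 7 is D♯.
From C to D♯: 3 semitones over a second = augmented.

augmented second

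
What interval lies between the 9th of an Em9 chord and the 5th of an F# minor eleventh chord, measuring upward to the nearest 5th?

P5

Em9 has F# as its 9th, and F# minor eleventh has C# as its 5th.
From F# to C# is 7 semitones, exactly the perfect fifth.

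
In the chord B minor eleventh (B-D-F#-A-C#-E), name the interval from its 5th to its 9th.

perfect 5th

The 5th is F# and the 9th is C#.
F# up to C# spans 5 letter names and 7 semitones — a perfect fifth.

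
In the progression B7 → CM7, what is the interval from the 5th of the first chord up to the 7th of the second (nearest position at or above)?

B7 has F# as its 5th, and CM7 has B as its 7th.
From F# to B is 5 semitones, exactly the perfect fourth.

P4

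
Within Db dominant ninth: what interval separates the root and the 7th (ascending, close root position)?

Db9: Db-F-Ab-Cb-Eb.
That puts Db below Cb.
Db up to Cb is 10 semitones, a half step narrower than a major seventh, so the interval is minor.

minor seventh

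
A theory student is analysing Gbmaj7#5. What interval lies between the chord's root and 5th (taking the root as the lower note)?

augmented fifth

The chord tones of Gb+maj7 (Gb augmented major seventh) are Gb-Bb-D-F.
Root = Gb; 5th = D.
From Gb to D: 8 semitones over a fifth = augmented.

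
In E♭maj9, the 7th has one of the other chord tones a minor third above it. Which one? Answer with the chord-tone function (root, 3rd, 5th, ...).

The chord tones of E♭maj9 are E♭–G–B♭–D–F.
The 7th is D. A minor third above D is F.
F is the chord's 9th.

9th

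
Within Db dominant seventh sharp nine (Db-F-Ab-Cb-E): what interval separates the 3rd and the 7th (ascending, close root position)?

diminished 5th

So we need the interval from F up to Cb.
F up to Cb is 6 semitones, a half step narrower than a perfect fifth, so the interval is diminished.
That tritone between 3rd and 7th is what gives the dominant seventh its pull toward resolution.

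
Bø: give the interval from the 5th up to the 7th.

B half-diminished seventh is spelled B D F A.
The 5th is F and the 7th is A.
From F to A is 4 semitones, exactly the major third.

M3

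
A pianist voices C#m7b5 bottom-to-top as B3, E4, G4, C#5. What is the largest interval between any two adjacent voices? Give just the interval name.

Adjacent intervals: B3→E4 = perfect fourth; E4→G4 = minor third; G4→C#5 = augmented fourth.
The largest is G4 to C#5, an augmented fourth (6 semitones).

augmented 4th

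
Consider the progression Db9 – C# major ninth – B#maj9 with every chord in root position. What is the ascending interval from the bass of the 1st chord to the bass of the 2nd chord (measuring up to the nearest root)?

augmented seventh

The roots are Db and C#.
From Db to C#: 12 semitones over a seventh = augmented.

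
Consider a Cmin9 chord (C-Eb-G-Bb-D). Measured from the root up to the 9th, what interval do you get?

major ninth

So we need the interval from C up to D.
Counting 9 letters and 14 half steps from C gives a major ninth.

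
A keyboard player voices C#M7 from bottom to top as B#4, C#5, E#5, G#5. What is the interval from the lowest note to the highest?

minor sixth

The outer voices are B#4 and G#5.
From B# to G#: 8 semitones over a sixth = minor.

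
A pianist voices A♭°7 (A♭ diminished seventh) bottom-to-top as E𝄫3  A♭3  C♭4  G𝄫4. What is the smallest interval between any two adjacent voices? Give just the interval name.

Adjacent intervals: E𝄫3→A♭3 = augmented fourth; A♭3→C♭4 = minor third; C♭4→G𝄫4 = diminished fifth.
The smallest is A♭3 to C♭4, a minor third (3 semitones).

minor third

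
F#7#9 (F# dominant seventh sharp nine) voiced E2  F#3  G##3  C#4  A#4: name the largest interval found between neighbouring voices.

Adjacent intervals: E2→F#3 = major ninth; F#3→G##3 = augmented second; G##3→C#4 = diminished fourth; C#4→A#4 = major sixth.
The largest is E2 to F#3, a major ninth (14 semitones).

major ninth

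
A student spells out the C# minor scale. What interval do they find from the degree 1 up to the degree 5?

perfect fifth

C# natural minor: C# D# E F# G# A B.
That puts C# below G#.
Counting 5 letters and 7 half steps from C# gives a perfect fifth.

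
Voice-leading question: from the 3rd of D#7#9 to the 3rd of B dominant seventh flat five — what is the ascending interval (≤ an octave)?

D#7#9 has F## as its 3rd, and B dominant seventh flat five has D# as its 3rd.
F## up to D# is 8 semitones, a half step narrower than a major sixth, so the interval is minor.

minor 6th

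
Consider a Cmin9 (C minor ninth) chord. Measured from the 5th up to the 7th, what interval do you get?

minor third

Spelling the chord: C–Eb–G–Bb–D.
The 5th is G and the 7th is Bb.
From G to Bb: 3 semitones over a third = minor.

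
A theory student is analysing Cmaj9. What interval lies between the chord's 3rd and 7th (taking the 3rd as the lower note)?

perfect fifth

Spelling the chord: C, E, G, B, D.
That puts E below B.
E up to B spans 5 letter names and 7 semitones — a perfect fifth.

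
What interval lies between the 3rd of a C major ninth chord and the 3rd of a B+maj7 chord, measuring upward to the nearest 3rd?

The 3rd of C major ninth is E; the 3rd of B+maj7 is D♯.
E up to D♯ spans 7 letter names and 11 semitones — a major seventh.

major seventh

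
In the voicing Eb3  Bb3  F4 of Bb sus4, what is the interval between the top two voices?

Those voices are Bb3 and F4.
From Bb to F is 7 semitones, exactly the perfect fifth.

perfect fifth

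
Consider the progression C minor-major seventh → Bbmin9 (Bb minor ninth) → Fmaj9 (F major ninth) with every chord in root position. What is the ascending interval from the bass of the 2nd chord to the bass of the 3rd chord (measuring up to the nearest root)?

perfect fifth

The roots are Bb and F.
Bb up to F spans 5 letter names and 7 semitones — a perfect fifth.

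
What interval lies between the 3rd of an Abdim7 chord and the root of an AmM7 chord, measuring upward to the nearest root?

A6

The 3rd of Abdim7 is Cb; the root of AmM7 is A.
6 letter names make it a sixth; at 10 semitones (a half step wider than major) the quality is augmented.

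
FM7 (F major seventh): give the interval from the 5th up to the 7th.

Spelling the chord: F A C E.
5th = C; 7th = E.
Counting 3 letters and 4 half steps from C gives a major third.

major third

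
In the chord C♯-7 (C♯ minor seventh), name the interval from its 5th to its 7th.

Spelling the chord: C♯-E-G♯-B.
So we need the interval from G♯ up to B.
G♯ up to B is 3 semitones, a half step narrower than a major third, so the interval is minor.

minor third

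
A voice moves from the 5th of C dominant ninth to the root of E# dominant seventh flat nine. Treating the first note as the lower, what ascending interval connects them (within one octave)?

augmented sixth

C dominant ninth has G as its 5th, and E# dominant seventh flat nine has E# as its root.
6 letter names make it a sixth; at 10 semitones (a half step wider than major) the quality is augmented.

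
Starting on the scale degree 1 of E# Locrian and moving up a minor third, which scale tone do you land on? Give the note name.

G#

The scale is E# F# G# A# B C# D#.
The scale degree 1 is E#; a minor third above that is G# — scale degree 3.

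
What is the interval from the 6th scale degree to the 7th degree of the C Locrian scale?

major second

Spelling the C Locrian scale: C D♭ E♭ F G♭ A♭ B♭.
The 6th scale degree is A♭ and the scale degree 7 is B♭.
A♭ up to B♭ spans 2 letter names and 2 semitones — a major second.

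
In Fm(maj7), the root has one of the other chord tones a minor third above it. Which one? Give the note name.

Ab

Fm(maj7): F-Ab-C-E.
The root is F. A minor third above F is Ab.
Ab is the chord's 3rd.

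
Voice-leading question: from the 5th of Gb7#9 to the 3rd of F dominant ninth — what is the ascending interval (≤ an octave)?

augmented 5th

Gb7#9 has Db as its 5th, and F dominant ninth has A as its 3rd.
Db up to A is 8 semitones, a half step wider than a perfect fifth, so the interval is augmented.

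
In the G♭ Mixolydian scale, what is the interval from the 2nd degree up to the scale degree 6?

The scale runs G♭ A♭ B♭ C♭ D♭ E♭ F♭.
The 2nd degree is A♭ and the degree 6 is E♭.
A♭ up to E♭ spans 5 letter names and 7 semitones — a perfect fifth.

P5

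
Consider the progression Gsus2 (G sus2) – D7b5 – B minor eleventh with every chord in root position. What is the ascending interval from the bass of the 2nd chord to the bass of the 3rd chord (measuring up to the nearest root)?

The roots are D and B.
D up to B spans 6 letter names and 9 semitones — a major sixth.

major sixth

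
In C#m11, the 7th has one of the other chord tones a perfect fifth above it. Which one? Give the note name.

F#

C#m11 (C# minor eleventh) is spelled C#, E, G#, B, D#, F#.
The 7th is B. A perfect fifth above B is F#.
F# is the chord's 11th.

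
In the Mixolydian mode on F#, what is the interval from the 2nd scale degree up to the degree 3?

major second

Spelling the Mixolydian mode on F#: F# G# A# B C# D# E.
2nd scale degree = G#; 3rd degree = A#.
From G# to A# is 2 semitones, exactly the major second.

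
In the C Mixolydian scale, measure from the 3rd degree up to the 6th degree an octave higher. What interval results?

perfect eleventh

Spelling the C Mixolydian scale: C D E F G A B♭.
So we need the interval from E up to A.
Counting 11 letters and 17 half steps from E gives a perfect eleventh.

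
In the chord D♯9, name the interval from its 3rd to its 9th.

m7

D♯9 (D♯ dominant ninth): D♯ F𝄪 A♯ C♯ E♯.
That puts F𝄪 below E♯.
7 letter names make it a seventh; at 10 semitones (a half step narrower than major) the quality is minor.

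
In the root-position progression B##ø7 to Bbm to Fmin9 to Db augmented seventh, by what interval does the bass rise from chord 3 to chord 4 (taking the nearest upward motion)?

minor sixth

The roots are F and Db.
6 letter names make it a sixth; at 8 semitones (a half step narrower than major) the quality is minor.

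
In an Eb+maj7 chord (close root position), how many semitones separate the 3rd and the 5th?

4

Spelling the chord: Eb–G–B–D.
G to B is a major third: 4 semitones.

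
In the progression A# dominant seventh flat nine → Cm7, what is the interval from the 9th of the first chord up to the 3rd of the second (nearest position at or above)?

diminished fourth

A# dominant seventh flat nine has B as its 9th, and Cm7 has Eb as its 3rd.
4 letter names make it a fourth; at 4 semitones (a half step narrower than perfect) the quality is diminished.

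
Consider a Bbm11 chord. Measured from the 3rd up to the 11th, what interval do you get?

major ninth

The chord tones of Bb minor eleventh are Bb-Db-F-Ab-C-Eb.
The 3rd is Db and the 11th is Eb.
Db up to Eb spans 9 letter names and 14 semitones — a major ninth.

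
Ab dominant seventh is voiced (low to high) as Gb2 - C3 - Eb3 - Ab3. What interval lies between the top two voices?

perfect fourth

Those voices are Eb3 and Ab3.
Counting 4 letters and 5 half steps from Eb gives a perfect fourth.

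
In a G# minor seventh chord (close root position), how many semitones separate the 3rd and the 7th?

The chord tones of G#m7 (G# minor seventh) are G#, B, D#, F#.
B to F# is a perfect fifth: 7 semitones.

7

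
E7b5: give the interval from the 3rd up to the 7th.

The chord tones of E7b5 are E-G#-Bb-D.
So we need the interval from G# up to D.
5 letter names make it a fifth; at 6 semitones (a half step narrower than perfect) the quality is diminished.

diminished fifth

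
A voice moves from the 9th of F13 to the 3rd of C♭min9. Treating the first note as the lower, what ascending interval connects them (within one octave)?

The 9th of F13 is G; the 3rd of C♭min9 is E𝄫.
6 letter names make it a sixth; at 7 semitones (a whole step narrower than major) the quality is diminished.

diminished sixth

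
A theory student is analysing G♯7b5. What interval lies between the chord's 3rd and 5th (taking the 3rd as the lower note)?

diminished 3rd

G♯7b5: G♯-B♯-D-F♯.
3rd = B♯; 5th = D.
From B♯ to D: 2 semitones over a third = diminished.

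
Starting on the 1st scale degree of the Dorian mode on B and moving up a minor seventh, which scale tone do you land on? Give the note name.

The scale is B C# D E F# G# A.
The 1st scale degree is B; a minor seventh above that is A — scale degree 7.

A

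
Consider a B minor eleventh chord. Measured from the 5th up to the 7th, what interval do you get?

Bm11 is spelled B, D, F#, A, C#, E.
The 5th is F# and the 7th is A.
3 letter names make it a third; at 3 semitones (a half step narrower than major) the quality is minor.

minor third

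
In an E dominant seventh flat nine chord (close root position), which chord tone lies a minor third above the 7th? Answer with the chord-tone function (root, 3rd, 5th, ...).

9th

The chord tones of E dominant seventh flat nine are E-G♯-B-D-F.
The 7th is D. A minor third above D is F.
F is the chord's 9th.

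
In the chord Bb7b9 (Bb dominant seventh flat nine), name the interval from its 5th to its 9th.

Bb7b9 is spelled Bb-D-F-Ab-Cb.
The 5th is F and the 9th is Cb.
From F to Cb: 6 semitones over a fifth = diminished.

diminished 5th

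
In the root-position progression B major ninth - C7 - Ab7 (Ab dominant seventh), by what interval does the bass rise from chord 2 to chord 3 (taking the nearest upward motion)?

m6

The roots are C and Ab.
C up to Ab is 8 semitones, a half step narrower than a major sixth, so the interval is minor.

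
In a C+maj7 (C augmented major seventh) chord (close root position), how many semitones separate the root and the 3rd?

4

Spelling the chord: C–E–G#–B.
C to E is a major third: 4 semitones.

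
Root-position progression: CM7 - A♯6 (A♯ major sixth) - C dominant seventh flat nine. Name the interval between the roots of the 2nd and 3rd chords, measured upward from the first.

diminished 3rd

The roots are A♯ and C.
A♯ up to C is 2 semitones, a whole step narrower than a major third, so the interval is diminished.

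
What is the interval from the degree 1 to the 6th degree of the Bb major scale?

The scale runs Bb C D Eb F G A.
Degree 1 = Bb; degree 6 = G.
From Bb to G is 9 semitones, exactly the major sixth.

major sixth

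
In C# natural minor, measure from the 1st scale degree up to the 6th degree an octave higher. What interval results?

Spelling C# natural minor: C# D# E F# G# A B.
The 1st scale degree is C# and the scale degree 6 (up an octave) is A.
From C# to A: 20 semitones over a thirteenth = minor.

minor 13th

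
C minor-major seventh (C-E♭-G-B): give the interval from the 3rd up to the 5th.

major third

So we need the interval from E♭ up to G.
Counting 3 letters and 4 half steps from E♭ gives a major third.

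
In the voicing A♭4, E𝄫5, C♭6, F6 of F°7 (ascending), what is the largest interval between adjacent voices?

Adjacent intervals: A♭4→E𝄫5 = diminished fifth; E𝄫5→C♭6 = major sixth; C♭6→F6 = augmented fourth.
The largest is E𝄫5 to C♭6, a major sixth (9 semitones).

major sixth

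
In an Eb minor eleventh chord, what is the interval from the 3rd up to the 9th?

M7

Eb minor eleventh is spelled Eb, Gb, Bb, Db, F, Ab.
3rd = Gb; 9th = F.
From Gb to F is 11 semitones, exactly the major seventh.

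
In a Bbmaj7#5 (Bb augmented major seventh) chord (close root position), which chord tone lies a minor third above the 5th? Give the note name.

A

Bbmaj7#5: Bb D F# A.
The 5th is F#. A minor third above F# is A.
A is the chord's 7th.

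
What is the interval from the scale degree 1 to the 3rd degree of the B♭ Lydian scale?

The scale runs B♭ C D E F G A.
The scale degree 1 is B♭ and the 3rd scale degree is D.
Counting 3 letters and 4 half steps from B♭ gives a major third.

major 3rd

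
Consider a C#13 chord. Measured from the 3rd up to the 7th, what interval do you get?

diminished 5th

The chord tones of C#13 are C#, E#, G#, B, D#, A#.
So we need the interval from E# up to B.
From E# to B: 6 semitones over a fifth = diminished.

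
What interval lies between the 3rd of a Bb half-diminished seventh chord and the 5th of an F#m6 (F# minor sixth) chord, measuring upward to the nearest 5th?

The 3rd of Bb half-diminished seventh is Db; the 5th of F#m6 (F# minor sixth) is C#.
From Db to C#: 12 semitones over a seventh = augmented.

A7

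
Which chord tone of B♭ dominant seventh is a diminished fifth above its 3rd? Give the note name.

Ab

B♭7 (B♭ dominant seventh): B♭-D-F-A♭.
The 3rd is D. A diminished fifth above D is A♭.
A♭ is the chord's 7th.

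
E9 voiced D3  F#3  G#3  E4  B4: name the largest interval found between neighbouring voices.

Adjacent intervals: D3→F#3 = major third; F#3→G#3 = major second; G#3→E4 = minor sixth; E4→B4 = perfect fifth.
The largest is G#3 to E4, a minor sixth (8 semitones).

minor sixth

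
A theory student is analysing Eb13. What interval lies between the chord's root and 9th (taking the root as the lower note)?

major ninth

Spelling the chord: Eb–G–Bb–Db–F–C.
That puts Eb below F.
Counting 9 letters and 14 half steps from Eb gives a major ninth.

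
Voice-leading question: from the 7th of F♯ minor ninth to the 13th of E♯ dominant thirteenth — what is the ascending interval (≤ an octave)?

The 7th of F♯ minor ninth is E; the 13th of E♯ dominant thirteenth is C𝄪.
E up to C𝄪 is 10 semitones, a half step wider than a major sixth, so the interval is augmented.

augmented 6th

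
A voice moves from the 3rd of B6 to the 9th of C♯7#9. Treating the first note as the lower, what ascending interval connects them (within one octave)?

augmented unison

B6 has D♯ as its 3rd, and C♯7#9 has D𝄪 as its 9th.
From D♯ to D𝄪: 1 semitone over a unison = augmented.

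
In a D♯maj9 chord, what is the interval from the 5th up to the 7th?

Spelling the chord: D♯, F𝄪, A♯, C𝄪, E♯.
That puts A♯ below C𝄪.
From A♯ to C𝄪 is 4 semitones, exactly the major third.

major third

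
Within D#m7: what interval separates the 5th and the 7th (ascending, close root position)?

minor third

The chord tones of D#-7 are D#, F#, A#, C#.
So we need the interval from A# up to C#.
From A# to C#: 3 semitones over a third = minor.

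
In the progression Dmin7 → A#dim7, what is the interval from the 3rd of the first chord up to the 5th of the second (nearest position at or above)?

The 3rd of Dmin7 is F; the 5th of A#dim7 is E.
F up to E spans 7 letter names and 11 semitones — a major seventh.

major seventh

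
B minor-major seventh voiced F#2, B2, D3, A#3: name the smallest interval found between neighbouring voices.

minor third

Adjacent intervals: F#2→B2 = perfect fourth; B2→D3 = minor third; D3→A#3 = augmented fifth.
The smallest is B2 to D3, a minor third (3 semitones).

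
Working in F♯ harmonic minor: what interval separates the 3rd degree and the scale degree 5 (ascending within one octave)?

major 3rd

The scale runs F♯ G♯ A B C♯ D E♯.
That puts A below C♯.
A up to C♯ spans 3 letter names and 4 semitones — a major third.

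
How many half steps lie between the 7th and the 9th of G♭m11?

G♭m11 (G♭ minor eleventh) is spelled G♭-B𝄫-D♭-F♭-A♭-C♭.
F♭ to A♭ is a major third: 4 semitones.

4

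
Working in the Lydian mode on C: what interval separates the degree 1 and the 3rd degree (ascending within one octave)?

major third

C lydian: C D E F# G A B.
Degree 1 = C; scale degree 3 = E.
From C to E is 4 semitones, exactly the major third.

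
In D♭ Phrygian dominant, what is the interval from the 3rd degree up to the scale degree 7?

diminished fifth

D♭ phrygian dominant: D♭ E𝄫 F G♭ A♭ B𝄫 C♭.
That puts F below C♭.
5 letter names make it a fifth; at 6 semitones (a half step narrower than perfect) the quality is diminished.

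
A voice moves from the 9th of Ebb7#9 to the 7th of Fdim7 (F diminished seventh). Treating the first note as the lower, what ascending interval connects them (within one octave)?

Ebb7#9 has F as its 9th, and Fdim7 (F diminished seventh) has Ebb as its 7th.
F up to Ebb is 9 semitones, a whole step narrower than a major seventh, so the interval is diminished.

d7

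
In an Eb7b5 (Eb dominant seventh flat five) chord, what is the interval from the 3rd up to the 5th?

Eb7b5: Eb-G-Bbb-Db.
The 3rd is G and the 5th is Bbb.
G up to Bbb is 2 semitones, a whole step narrower than a major third, so the interval is diminished.

diminished third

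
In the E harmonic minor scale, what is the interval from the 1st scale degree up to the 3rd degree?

The scale runs E F♯ G A B C D♯.
So we need the interval from E up to G.
E up to G is 3 semitones, a half step narrower than a major third, so the interval is minor.

minor third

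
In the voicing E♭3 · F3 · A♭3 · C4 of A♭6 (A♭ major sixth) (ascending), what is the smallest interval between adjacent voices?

Adjacent intervals: E♭3→F3 = major second; F3→A♭3 = minor third; A♭3→C4 = major third.
The smallest is E♭3 to F3, a major second (2 semitones).

major second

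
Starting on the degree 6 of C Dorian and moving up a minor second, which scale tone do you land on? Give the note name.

Bb

The scale is C D E♭ F G A B♭.
The degree 6 is A; a minor second above that is B♭ — scale degree 7.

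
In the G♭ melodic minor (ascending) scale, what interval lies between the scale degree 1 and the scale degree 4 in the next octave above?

perfect eleventh

G♭ melodic minor: G♭ A♭ B𝄫 C♭ D♭ E♭ F.
So we need the interval from G♭ up to C♭.
From G♭ to C♭ is 17 semitones, exactly the perfect eleventh.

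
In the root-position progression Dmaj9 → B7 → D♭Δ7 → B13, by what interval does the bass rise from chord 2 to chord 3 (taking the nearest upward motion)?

The roots are B and D♭.
3 letter names make it a third; at 2 semitones (a whole step narrower than major) the quality is diminished.

diminished third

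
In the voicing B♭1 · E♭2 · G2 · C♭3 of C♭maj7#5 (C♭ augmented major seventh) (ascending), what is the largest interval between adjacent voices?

Adjacent intervals: B♭1→E♭2 = perfect fourth; E♭2→G2 = major third; G2→C♭3 = diminished fourth.
The largest is B♭1 to E♭2, a perfect fourth (5 semitones).

perfect fourth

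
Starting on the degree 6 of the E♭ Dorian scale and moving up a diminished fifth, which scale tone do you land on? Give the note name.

The scale is E♭ F G♭ A♭ B♭ C D♭.
The degree 6 is C; a diminished fifth above that is G♭ — scale degree 3.

Gb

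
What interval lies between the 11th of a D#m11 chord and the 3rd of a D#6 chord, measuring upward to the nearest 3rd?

major seventh

The 11th of D#m11 is G#; the 3rd of D#6 is F##.
G# up to F## spans 7 letter names and 11 semitones — a major seventh.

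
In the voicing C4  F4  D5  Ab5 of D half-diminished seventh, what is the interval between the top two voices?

diminished fifth

Those voices are D5 and Ab5.
5 letter names make it a fifth; at 6 semitones (a half step narrower than perfect) the quality is diminished.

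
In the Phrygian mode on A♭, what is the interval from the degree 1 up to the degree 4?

perfect fourth

The scale runs A♭ B𝄫 C♭ D♭ E♭ F♭ G♭.
Degree 1 = A♭; scale degree 4 = D♭.
From A♭ to D♭ is 5 semitones, exactly the perfect fourth.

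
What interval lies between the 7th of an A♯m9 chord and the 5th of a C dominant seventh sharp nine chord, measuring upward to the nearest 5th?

A♯m9 has G♯ as its 7th, and C dominant seventh sharp nine has G as its 5th.
8 letter names make it an octave; at 11 semitones (a half step narrower than perfect) the quality is diminished.

diminished octave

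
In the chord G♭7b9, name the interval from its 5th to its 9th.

diminished fifth

G♭ dominant seventh flat nine: G♭, B♭, D♭, F♭, A𝄫.
5th = D♭; 9th = A𝄫.
D♭ up to A𝄫 is 6 semitones, a half step narrower than a perfect fifth, so the interval is diminished.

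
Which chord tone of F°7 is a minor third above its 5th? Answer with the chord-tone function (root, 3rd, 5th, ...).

F°7 (F diminished seventh) is spelled F–Ab–Cb–Ebb.
The 5th is Cb. A minor third above Cb is Ebb.
Ebb is the chord's 7th.

7th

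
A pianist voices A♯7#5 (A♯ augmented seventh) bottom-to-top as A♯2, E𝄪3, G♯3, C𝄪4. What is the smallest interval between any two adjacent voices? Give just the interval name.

Adjacent intervals: A♯2→E𝄪3 = augmented fifth; E𝄪3→G♯3 = diminished third; G♯3→C𝄪4 = augmented fourth.
The smallest is E𝄪3 to G♯3, a diminished third (2 semitones).

d3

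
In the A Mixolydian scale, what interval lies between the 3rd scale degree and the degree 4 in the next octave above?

minor ninth

A mixolydian: A B C# D E F# G.
So we need the interval from C# up to D.
9 letter names make it a ninth; at 13 semitones (a half step narrower than major) the quality is minor.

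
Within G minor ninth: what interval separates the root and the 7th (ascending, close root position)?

minor seventh

Spelling the chord: G-Bb-D-F-A.
That puts G below F.
7 letter names make it a seventh; at 10 semitones (a half step narrower than major) the quality is minor.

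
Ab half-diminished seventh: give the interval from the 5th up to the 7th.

The chord tones of Abø7 (Ab half-diminished seventh) are Ab, Cb, Ebb, Gb.
That puts Ebb below Gb.
Ebb up to Gb spans 3 letter names and 4 semitones — a major third.

major 3rd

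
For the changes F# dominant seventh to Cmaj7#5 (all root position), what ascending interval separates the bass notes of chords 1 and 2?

diminished fifth

The roots are F# and C.
5 letter names make it a fifth; at 6 semitones (a half step narrower than perfect) the quality is diminished.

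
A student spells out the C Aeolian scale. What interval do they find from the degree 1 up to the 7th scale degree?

minor 7th

C natural minor: C D Eb F G Ab Bb.
The degree 1 is C and the degree 7 is Bb.
From C to Bb: 10 semitones over a seventh = minor.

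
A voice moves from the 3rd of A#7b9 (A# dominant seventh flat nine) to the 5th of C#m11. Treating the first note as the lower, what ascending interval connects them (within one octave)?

The 3rd of A#7b9 (A# dominant seventh flat nine) is C##; the 5th of C#m11 is G#.
From C## to G#: 6 semitones over a fifth = diminished.

diminished fifth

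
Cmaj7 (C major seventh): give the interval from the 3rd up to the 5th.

minor 3rd

C major seventh: C E G B.
That puts E below G.
3 letter names make it a third; at 3 semitones (a half step narrower than major) the quality is minor.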